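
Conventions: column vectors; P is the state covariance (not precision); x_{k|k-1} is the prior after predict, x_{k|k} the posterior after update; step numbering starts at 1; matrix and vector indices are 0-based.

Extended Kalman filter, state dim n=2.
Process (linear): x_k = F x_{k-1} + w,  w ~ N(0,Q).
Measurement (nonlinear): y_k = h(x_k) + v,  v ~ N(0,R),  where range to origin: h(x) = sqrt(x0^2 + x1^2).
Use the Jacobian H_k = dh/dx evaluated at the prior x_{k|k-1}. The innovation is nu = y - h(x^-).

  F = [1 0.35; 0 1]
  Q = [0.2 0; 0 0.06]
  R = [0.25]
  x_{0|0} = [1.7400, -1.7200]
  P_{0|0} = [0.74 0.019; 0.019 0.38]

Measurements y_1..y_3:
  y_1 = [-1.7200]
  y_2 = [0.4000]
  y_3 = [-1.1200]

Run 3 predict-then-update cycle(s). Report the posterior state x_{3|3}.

step 1: x^-=[1.1380, -1.7200]  P^-=[0.9999 0.1520; 0.1520 0.4400]  H_jac=[0.5518 -0.8340]  S=[0.7206]  K=[0.5897; -0.3929]  nu=[-3.7824]  x^+=[-1.0926, -0.2340]  P^+=[0.7492 0.3189; 0.3189 0.3288]
step 2: x^-=[-1.1745, -0.2340]  P^-=[1.2128 0.4340; 0.4340 0.3888]  H_jac=[-0.9807 -0.1954]  S=[1.5977]  K=[-0.7975; -0.3140]  nu=[-0.7976]  x^+=[-0.5384, 0.0164]  P^+=[0.1965 0.0339; 0.0339 0.2313]
step 3: x^-=[-0.5327, 0.0164]  P^-=[0.4486 0.1149; 0.1149 0.2913]  H_jac=[-0.9995 0.0307]  S=[0.6914]  K=[-0.6434; -0.1531]  nu=[-1.6529]  x^+=[0.5309, 0.2695]  P^+=[0.1624 0.0468; 0.0468 0.2751]

x_post = [0.5309, 0.2695]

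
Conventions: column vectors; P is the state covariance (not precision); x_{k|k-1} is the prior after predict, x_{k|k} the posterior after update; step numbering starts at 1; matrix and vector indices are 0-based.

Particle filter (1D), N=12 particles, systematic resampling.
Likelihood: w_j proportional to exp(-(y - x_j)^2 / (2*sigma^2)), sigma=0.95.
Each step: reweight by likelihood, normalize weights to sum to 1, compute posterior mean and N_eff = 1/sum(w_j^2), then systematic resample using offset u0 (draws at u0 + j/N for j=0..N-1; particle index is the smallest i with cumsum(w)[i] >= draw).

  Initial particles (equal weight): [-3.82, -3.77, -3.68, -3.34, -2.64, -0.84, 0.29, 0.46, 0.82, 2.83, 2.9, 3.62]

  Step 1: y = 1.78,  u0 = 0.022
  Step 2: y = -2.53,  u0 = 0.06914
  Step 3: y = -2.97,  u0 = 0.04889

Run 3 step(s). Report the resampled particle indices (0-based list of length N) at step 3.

step 1: w=[0.0000, 0.0000, 0.0000, 0.0000, 0.0000, 0.0090, 0.1173, 0.1529, 0.2409, 0.2180, 0.2004, 0.0615]  mean=1.7150  Neff=5.3556  idx=[6, 6, 7, 7, 8, 8, 9, 9, 9, 10, 10, 11]
step 2: w=[0.2870, 0.2870, 0.1661, 0.1661, 0.0469, 0.0469, 0.0000, 0.0000, 0.0000, 0.0000, 0.0000, 0.0000]  mean=0.3962  Neff=4.4577  idx=[0, 0, 0, 1, 1, 1, 1, 2, 2, 3, 3, 5]
step 3: w=[0.1080, 0.1080, 0.1080, 0.1080, 0.1080, 0.1080, 0.1080, 0.0575, 0.0575, 0.0575, 0.0575, 0.0136]  mean=0.3363  Neff=10.5125  idx=[0, 1, 1, 2, 3, 4, 5, 5, 6, 7, 9, 10]

resampled_idx = [0, 1, 1, 2, 3, 4, 5, 5, 6, 7, 9, 10]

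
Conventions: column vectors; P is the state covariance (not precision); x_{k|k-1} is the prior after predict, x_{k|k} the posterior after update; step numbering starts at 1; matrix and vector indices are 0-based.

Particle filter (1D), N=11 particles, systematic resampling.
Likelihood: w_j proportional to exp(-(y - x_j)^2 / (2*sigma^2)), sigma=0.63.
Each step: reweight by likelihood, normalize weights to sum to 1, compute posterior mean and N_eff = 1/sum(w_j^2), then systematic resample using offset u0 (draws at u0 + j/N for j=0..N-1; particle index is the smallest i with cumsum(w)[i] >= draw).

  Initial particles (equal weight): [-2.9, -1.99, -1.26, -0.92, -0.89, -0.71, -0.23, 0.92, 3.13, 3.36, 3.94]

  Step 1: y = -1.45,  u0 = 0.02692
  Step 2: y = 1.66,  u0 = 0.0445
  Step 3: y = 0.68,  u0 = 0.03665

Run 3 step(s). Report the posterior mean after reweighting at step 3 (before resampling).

post_mean = -0.7519

step 1: w=[0.0189, 0.1847, 0.2548, 0.1872, 0.1796, 0.1338, 0.0409, 0.0002, 0.0000, 0.0000, 0.0000]  mean=-1.1795  Neff=5.3694  idx=[1, 1, 2, 2, 2, 3, 3, 4, 4, 5, 5]
step 2: w=[0.0000, 0.0000, 0.0078, 0.0078, 0.0078, 0.0825, 0.0825, 0.1001, 0.1001, 0.3056, 0.3056]  mean=-0.7937  Neff=4.5323  idx=[5, 6, 7, 8, 9, 9, 9, 9, 10, 10, 10]
step 3: w=[0.0508, 0.0508, 0.0572, 0.0572, 0.1120, 0.1120, 0.1120, 0.1120, 0.1120, 0.1120, 0.1120]  mean=-0.7519  Neff=10.0493  idx=[0, 2, 4, 4, 5, 6, 7, 8, 8, 9, 10]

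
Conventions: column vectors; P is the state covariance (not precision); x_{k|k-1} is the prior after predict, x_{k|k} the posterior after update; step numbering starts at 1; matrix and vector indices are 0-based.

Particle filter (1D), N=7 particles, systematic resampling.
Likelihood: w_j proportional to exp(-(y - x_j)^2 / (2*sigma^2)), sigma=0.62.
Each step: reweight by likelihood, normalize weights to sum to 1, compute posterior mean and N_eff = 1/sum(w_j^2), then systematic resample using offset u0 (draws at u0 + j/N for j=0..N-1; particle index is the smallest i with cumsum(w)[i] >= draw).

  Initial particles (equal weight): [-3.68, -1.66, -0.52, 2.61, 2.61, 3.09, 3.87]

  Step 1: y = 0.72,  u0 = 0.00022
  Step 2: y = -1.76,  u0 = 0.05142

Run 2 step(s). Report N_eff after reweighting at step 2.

step 1: w=[0.0000, 0.0041, 0.8685, 0.0616, 0.0616, 0.0043, 0.0000]  mean=-0.1235  Neff=1.3126  idx=[1, 2, 2, 2, 2, 2, 2]
step 2: w=[0.5487, 0.0752, 0.0752, 0.0752, 0.0752, 0.0752, 0.0752]  mean=-1.1455  Neff=2.9853  idx=[0, 0, 0, 0, 1, 3, 5]

N_eff = 2.9853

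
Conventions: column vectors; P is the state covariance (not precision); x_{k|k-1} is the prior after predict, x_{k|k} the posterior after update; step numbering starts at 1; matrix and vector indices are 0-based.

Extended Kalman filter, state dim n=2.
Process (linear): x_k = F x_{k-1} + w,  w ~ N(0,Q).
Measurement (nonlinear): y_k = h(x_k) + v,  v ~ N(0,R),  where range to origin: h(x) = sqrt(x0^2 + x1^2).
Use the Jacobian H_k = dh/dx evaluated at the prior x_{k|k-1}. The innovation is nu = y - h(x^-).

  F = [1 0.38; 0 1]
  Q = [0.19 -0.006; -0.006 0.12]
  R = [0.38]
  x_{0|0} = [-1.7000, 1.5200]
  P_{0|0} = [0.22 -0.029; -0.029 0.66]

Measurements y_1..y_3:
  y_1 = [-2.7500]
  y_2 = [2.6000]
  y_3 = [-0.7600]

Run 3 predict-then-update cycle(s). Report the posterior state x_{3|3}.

step 1: x^-=[-1.1224, 1.5200]  P^-=[0.4833 0.2158; 0.2158 0.7800]  H_jac=[-0.5940 0.8044]  S=[0.8490]  K=[-0.1336; 0.5880]  nu=[-4.6395]  x^+=[-0.5024, -1.2082]  P^+=[0.4681 0.2825; 0.2825 0.4864]
step 2: x^-=[-0.9615, -1.2082]  P^-=[0.9431 0.4614; 0.4614 0.6064]  H_jac=[-0.6227 -0.7825]  S=[1.5665]  K=[-0.6053; -0.4863]  nu=[1.0559]  x^+=[-1.6006, -1.7217]  P^+=[0.3691 0.0002; 0.0002 0.2360]
step 3: x^-=[-2.2549, -1.7217]  P^-=[0.5933 0.0839; 0.0839 0.3560]  H_jac=[-0.7948 -0.6069]  S=[0.9669]  K=[-0.5404; -0.2924]  nu=[-3.5970]  x^+=[-0.3110, -0.6699]  P^+=[0.3110 -0.0689; -0.0689 0.2733]

x_post = [-0.3110, -0.6699]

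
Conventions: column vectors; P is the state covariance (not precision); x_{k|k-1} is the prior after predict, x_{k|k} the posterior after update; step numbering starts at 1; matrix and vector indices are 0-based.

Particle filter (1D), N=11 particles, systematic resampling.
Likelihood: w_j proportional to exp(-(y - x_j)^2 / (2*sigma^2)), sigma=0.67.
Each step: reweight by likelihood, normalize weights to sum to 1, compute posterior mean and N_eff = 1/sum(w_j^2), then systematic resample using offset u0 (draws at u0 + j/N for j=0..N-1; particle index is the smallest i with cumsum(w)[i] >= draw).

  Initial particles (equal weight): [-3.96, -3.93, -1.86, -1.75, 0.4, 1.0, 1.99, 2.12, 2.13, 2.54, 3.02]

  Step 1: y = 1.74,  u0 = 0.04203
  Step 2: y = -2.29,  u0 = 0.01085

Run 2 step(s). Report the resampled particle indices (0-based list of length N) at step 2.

resampled_idx = [0, 0, 0, 0, 0, 0, 1, 1, 1, 1, 1]

step 1: w=[0.0000, 0.0000, 0.0000, 0.0000, 0.0342, 0.1373, 0.2356, 0.2151, 0.2133, 0.1238, 0.0407]  mean=1.9676  Neff=5.4269  idx=[5, 5, 6, 6, 6, 7, 7, 8, 8, 9, 9]
step 2: w=[0.4998, 0.4998, 0.0001, 0.0001, 0.0001, 0.0000, 0.0000, 0.0000, 0.0000, 0.0000, 0.0000]  mean=1.0005  Neff=2.0019  idx=[0, 0, 0, 0, 0, 0, 1, 1, 1, 1, 1]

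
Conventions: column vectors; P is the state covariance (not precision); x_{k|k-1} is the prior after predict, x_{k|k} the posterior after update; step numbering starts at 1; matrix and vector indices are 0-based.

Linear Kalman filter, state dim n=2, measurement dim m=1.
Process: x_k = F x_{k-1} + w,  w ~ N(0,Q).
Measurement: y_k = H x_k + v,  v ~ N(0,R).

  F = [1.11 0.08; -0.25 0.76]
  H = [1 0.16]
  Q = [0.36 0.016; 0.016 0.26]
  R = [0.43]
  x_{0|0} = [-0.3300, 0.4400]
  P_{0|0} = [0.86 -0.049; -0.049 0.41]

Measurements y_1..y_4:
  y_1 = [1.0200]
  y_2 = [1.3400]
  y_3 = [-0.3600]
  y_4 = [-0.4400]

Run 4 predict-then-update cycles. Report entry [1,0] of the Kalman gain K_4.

step 1: x^-=[-0.3311, 0.4169]  P^-=[1.4135 -0.2381; -0.2381 0.5692]  S=[1.7819]  K=[0.7719; -0.0825]  nu=[1.2844]  x^+=[0.6603, 0.3109]  P^+=[0.3518 -0.1246; -0.1246 0.5571]
step 2: x^-=[0.7578, 0.0712]  P^-=[0.7749 -0.1504; -0.1504 0.6511]  S=[1.1735]  K=[0.6399; -0.0394]  nu=[0.5708]  x^+=[1.1230, 0.0488]  P^+=[0.2945 -0.1208; -0.1208 0.6493]
step 3: x^-=[1.2505, -0.2437]  P^-=[0.7055 -0.1257; -0.1257 0.6993]  S=[1.1132]  K=[0.6157; -0.0124]  nu=[-1.5715]  x^+=[0.2829, -0.2242]  P^+=[0.2835 -0.1172; -0.1172 0.6992]
step 4: x^-=[0.2961, -0.2411]  P^-=[0.6930 -0.1167; -0.1167 0.7261]  S=[1.1042]  K=[0.6107; -0.0005]  nu=[-0.6975]  x^+=[-0.1299, -0.2407]  P^+=[0.2812 -0.1164; -0.1164 0.7261]

K[1,0] = -0.0005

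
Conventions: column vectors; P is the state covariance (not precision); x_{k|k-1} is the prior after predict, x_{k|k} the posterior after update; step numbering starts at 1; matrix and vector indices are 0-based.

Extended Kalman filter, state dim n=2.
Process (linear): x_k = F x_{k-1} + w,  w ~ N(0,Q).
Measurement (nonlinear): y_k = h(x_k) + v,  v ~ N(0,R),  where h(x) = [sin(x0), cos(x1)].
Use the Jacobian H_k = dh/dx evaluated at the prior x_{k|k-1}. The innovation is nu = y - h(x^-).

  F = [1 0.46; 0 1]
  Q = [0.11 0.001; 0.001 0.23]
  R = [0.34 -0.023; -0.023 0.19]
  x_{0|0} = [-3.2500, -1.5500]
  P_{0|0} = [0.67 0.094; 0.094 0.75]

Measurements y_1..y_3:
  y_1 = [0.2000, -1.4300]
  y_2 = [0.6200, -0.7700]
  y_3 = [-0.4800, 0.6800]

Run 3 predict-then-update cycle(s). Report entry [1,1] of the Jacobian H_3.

H_jac[1,1] = 0.4518

step 1: x^-=[-3.9630, -1.5500]  P^-=[1.0252 0.4400; 0.4400 0.9800]  H_jac=[-0.6812 0.0000; 0.0000 0.9998]  S=[0.8157 -0.3227; -0.3227 1.1696]  K=[-0.7940 0.1571; -0.0405 0.8266]  nu=[-0.5321, -1.4508]  x^+=[-3.7684, -2.7276]  P^+=[0.4016 0.0481; 0.0481 0.1580]
step 2: x^-=[-5.0231, -2.7276]  P^-=[0.5893 0.1218; 0.1218 0.3880]  H_jac=[0.3057 0.0000; 0.0000 0.4022]  S=[0.3951 -0.0080; -0.0080 0.2528]  K=[0.4603 0.2084; 0.1069 0.6208]  nu=[-0.3321, 0.1455]  x^+=[-5.1456, -2.6728]  P^+=[0.4962 0.0721; 0.0721 0.2871]
step 3: x^-=[-6.3751, -2.6728]  P^-=[0.7333 0.2052; 0.2052 0.5171]  H_jac=[0.9958 0.0000; 0.0000 0.4518]  S=[1.0671 0.0693; 0.0693 0.2956]  K=[0.6742 0.1556; 0.1423 0.7571]  nu=[-0.3882, 1.5721]  x^+=[-6.3923, -1.5377]  P^+=[0.2266 0.0311; 0.0311 0.3111]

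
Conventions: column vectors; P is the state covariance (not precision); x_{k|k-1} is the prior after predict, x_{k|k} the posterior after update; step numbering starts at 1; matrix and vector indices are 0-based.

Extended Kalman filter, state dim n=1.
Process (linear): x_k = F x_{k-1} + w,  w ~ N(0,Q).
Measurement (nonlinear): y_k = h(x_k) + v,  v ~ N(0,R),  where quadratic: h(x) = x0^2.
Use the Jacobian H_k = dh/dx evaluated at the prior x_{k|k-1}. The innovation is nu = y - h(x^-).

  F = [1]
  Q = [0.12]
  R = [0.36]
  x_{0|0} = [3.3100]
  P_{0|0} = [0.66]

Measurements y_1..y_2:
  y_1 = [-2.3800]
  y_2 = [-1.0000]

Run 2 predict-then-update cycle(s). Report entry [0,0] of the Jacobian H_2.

step 1: x^-=[3.3100]  P^-=[0.7800]  H_jac=[6.6200]  S=[34.5430]  K=[0.1495]  nu=[-13.3361]  x^+=[1.3165]  P^+=[0.0081]
step 2: x^-=[1.3165]  P^-=[0.1281]  H_jac=[2.6330]  S=[1.2482]  K=[0.2703]  nu=[-2.7331]  x^+=[0.5778]  P^+=[0.0370]

H_jac[0,0] = 2.6330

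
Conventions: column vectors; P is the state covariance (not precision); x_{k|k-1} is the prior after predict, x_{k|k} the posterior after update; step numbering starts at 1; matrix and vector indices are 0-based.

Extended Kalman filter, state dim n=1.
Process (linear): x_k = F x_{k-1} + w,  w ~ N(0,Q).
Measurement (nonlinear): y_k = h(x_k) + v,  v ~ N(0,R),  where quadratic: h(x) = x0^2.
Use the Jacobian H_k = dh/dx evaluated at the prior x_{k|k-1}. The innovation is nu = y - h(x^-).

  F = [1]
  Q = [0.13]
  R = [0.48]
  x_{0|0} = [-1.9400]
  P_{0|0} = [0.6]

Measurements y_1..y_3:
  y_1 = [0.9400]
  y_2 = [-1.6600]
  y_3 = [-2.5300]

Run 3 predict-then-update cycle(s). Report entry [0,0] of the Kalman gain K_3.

step 1: x^-=[-1.9400]  P^-=[0.7300]  H_jac=[-3.8800]  S=[11.4697]  K=[-0.2469]  nu=[-2.8236]  x^+=[-1.2427]  P^+=[0.0306]
step 2: x^-=[-1.2427]  P^-=[0.1606]  H_jac=[-2.4854]  S=[1.4718]  K=[-0.2711]  nu=[-3.2044]  x^+=[-0.3739]  P^+=[0.0524]
step 3: x^-=[-0.3739]  P^-=[0.1824]  H_jac=[-0.7479]  S=[0.5820]  K=[-0.2343]  nu=[-2.6698]  x^+=[0.2517]  P^+=[0.1504]

K[0,0] = -0.2343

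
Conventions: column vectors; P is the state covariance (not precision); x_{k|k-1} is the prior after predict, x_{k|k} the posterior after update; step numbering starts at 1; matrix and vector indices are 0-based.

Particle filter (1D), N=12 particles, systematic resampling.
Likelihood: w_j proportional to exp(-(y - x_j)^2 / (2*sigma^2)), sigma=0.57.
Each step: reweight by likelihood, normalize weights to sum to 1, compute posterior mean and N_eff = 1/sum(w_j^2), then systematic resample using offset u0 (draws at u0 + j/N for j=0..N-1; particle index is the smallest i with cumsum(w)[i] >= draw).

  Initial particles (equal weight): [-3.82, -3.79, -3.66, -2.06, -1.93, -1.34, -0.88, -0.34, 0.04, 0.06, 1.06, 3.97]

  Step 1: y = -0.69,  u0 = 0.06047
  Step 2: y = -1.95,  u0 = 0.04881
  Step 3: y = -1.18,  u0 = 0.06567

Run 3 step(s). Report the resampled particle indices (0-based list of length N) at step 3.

resampled_idx = [0, 1, 2, 3, 4, 5, 6, 7, 8, 9, 10, 11]

step 1: w=[0.0000, 0.0000, 0.0000, 0.0168, 0.0283, 0.1574, 0.2853, 0.2498, 0.1328, 0.1269, 0.0027, 0.0000]  mean=-0.6203  Neff=4.9165  idx=[5, 5, 6, 6, 6, 6, 7, 7, 7, 8, 9, 9]
step 2: w=[0.3005, 0.3005, 0.0915, 0.0915, 0.0915, 0.0915, 0.0099, 0.0099, 0.0099, 0.0012, 0.0011, 0.0011]  mean=-1.1374  Neff=4.6634  idx=[0, 0, 0, 0, 1, 1, 1, 2, 3, 4, 5, 5]
step 3: w=[0.0867, 0.0867, 0.0867, 0.0867, 0.0867, 0.0867, 0.0867, 0.0786, 0.0786, 0.0786, 0.0786, 0.0786]  mean=-1.1593  Neff=11.9719  idx=[0, 1, 2, 3, 4, 5, 6, 7, 8, 9, 10, 11]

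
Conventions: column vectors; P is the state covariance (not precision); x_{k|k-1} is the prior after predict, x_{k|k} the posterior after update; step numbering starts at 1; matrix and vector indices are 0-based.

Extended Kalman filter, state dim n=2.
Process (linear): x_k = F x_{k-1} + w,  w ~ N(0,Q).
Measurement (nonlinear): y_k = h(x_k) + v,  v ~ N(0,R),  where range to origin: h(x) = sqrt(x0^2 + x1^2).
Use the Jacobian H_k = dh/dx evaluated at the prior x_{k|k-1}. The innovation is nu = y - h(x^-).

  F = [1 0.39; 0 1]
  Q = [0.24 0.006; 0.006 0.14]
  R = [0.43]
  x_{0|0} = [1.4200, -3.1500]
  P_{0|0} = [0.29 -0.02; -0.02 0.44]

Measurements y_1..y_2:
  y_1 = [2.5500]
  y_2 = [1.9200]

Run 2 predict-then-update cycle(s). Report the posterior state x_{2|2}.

x_post = [-0.3692, -2.3563]

step 1: x^-=[0.1915, -3.1500]  P^-=[0.5813 0.1576; 0.1576 0.5800]  H_jac=[0.0607 -0.9982]  S=[0.9909]  K=[-0.1232; -0.5746]  nu=[-0.6058]  x^+=[0.2661, -2.8019]  P^+=[0.5663 0.0875; 0.0875 0.2528]
step 2: x^-=[-0.8266, -2.8019]  P^-=[0.9130 0.1921; 0.1921 0.3928]  H_jac=[-0.2830 -0.9591]  S=[0.9688]  K=[-0.4569; -0.4450]  nu=[-1.0013]  x^+=[-0.3692, -2.3563]  P^+=[0.7108 -0.0049; -0.0049 0.2010]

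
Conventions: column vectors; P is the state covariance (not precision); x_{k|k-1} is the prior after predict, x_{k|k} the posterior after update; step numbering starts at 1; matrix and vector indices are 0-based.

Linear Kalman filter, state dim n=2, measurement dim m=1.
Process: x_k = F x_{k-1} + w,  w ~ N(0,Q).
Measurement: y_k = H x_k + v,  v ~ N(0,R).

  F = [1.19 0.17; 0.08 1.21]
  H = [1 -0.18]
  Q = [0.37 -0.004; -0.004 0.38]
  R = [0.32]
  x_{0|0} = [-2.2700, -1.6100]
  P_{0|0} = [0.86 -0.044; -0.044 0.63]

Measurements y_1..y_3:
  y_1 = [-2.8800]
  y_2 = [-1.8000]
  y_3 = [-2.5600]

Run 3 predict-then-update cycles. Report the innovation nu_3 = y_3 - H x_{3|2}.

innov = [0.6056]

step 1: x^-=[-2.9750, -2.1297]  P^-=[1.5883 0.1435; 0.1435 1.2994]  S=[1.8987]  K=[0.8229; -0.0476]  nu=[-0.2883]  x^+=[-3.2123, -2.1160]  P^+=[0.3025 0.2179; 0.2179 1.2951]
step 2: x^-=[-4.1823, -2.8173]  P^-=[0.9240 0.6079; 0.6079 2.3202]  S=[1.1004]  K=[0.7403; 0.1729]  nu=[1.8752]  x^+=[-2.7941, -2.4931]  P^+=[0.3210 0.4670; 0.4670 2.2873]
step 3: x^-=[-3.7488, -3.2402]  P^-=[1.0796 1.1759; 1.1759 3.8214]  S=[1.1001]  K=[0.7890; 0.4437]  nu=[0.6056]  x^+=[-3.2710, -2.9715]  P^+=[0.3948 0.7908; 0.7908 3.6048]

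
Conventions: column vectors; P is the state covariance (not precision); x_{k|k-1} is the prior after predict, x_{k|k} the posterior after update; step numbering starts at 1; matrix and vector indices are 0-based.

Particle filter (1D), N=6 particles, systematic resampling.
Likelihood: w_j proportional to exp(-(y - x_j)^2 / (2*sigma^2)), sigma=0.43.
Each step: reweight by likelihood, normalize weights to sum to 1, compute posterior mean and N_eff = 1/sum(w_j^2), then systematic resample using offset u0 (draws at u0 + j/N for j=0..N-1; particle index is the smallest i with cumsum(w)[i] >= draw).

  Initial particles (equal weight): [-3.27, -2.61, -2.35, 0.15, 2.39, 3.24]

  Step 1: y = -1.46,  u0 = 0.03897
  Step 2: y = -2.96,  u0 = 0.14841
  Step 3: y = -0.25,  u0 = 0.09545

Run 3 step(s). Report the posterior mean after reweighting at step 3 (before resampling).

step 1: w=[0.0010, 0.1911, 0.8018, 0.0062, 0.0000, 0.0000]  mean=-2.3851  Neff=1.4718  idx=[1, 2, 2, 2, 2, 2]
step 2: w=[0.2820, 0.1436, 0.1436, 0.1436, 0.1436, 0.1436]  mean=-2.4233  Neff=5.4754  idx=[0, 1, 2, 3, 4, 5]
step 3: w=[0.0086, 0.1983, 0.1983, 0.1983, 0.1983, 0.1983]  mean=-2.3522  Neff=5.0854  idx=[1, 2, 3, 3, 4, 5]

post_mean = -2.3522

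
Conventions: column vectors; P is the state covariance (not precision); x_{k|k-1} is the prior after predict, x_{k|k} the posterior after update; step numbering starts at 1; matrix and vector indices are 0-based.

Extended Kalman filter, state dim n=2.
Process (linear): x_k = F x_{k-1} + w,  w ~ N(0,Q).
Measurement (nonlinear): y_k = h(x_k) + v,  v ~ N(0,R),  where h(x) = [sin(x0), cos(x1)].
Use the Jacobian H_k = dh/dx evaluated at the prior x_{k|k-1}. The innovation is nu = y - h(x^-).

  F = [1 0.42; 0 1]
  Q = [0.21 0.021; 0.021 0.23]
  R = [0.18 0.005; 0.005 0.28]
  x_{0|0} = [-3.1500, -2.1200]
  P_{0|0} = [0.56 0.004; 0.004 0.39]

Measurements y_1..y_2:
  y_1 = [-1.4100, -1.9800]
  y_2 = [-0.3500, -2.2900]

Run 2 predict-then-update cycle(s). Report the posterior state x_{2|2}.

x_post = [-2.9301, -3.2597]

step 1: x^-=[-4.0404, -2.1200]  P^-=[0.8422 0.1888; 0.1888 0.6200]  H_jac=[-0.6225 0.0000; 0.0000 0.8529]  S=[0.5064 -0.0953; -0.0953 0.7311]  K=[-1.0189 0.0875; -0.0985 0.7105]  nu=[-2.1926, -1.4580]  x^+=[-1.9341, -2.9401]  P^+=[0.2939 0.0228; 0.0228 0.2327]
step 2: x^-=[-3.1689, -2.9401]  P^-=[0.5641 0.1415; 0.1415 0.4627]  H_jac=[-0.9996 0.0000; 0.0000 0.2001]  S=[0.7436 -0.0233; -0.0233 0.2985]  K=[-0.7571 0.0357; -0.1809 0.2961]  nu=[-0.3773, -1.3102]  x^+=[-2.9301, -3.2597]  P^+=[0.1362 0.0311; 0.0311 0.4097]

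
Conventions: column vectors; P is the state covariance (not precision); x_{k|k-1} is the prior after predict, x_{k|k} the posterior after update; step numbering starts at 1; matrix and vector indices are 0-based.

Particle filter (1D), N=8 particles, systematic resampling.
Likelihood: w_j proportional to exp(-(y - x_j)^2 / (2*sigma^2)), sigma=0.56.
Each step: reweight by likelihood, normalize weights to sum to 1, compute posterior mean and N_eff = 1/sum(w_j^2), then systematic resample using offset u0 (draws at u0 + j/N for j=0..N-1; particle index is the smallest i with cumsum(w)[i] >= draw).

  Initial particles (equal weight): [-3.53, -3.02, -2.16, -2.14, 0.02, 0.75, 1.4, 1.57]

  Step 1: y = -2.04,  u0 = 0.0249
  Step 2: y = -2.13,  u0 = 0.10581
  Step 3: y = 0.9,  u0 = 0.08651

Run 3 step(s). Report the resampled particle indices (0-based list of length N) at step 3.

step 1: w=[0.0131, 0.0979, 0.4426, 0.4457, 0.0005, 0.0000, 0.0000, 0.0000]  mean=-2.2522  Neff=2.4729  idx=[1, 2, 2, 2, 2, 3, 3, 3]
step 2: w=[0.0389, 0.1372, 0.1372, 0.1372, 0.1372, 0.1374, 0.1374, 0.1374]  mean=-2.1852  Neff=7.4918  idx=[1, 2, 3, 4, 5, 6, 6, 7]
step 3: w=[0.1129, 0.1129, 0.1129, 0.1129, 0.1371, 0.1371, 0.1371, 0.1371]  mean=-2.1490  Neff=7.9255  idx=[0, 1, 2, 4, 4, 5, 6, 7]

resampled_idx = [0, 1, 2, 4, 4, 5, 6, 7]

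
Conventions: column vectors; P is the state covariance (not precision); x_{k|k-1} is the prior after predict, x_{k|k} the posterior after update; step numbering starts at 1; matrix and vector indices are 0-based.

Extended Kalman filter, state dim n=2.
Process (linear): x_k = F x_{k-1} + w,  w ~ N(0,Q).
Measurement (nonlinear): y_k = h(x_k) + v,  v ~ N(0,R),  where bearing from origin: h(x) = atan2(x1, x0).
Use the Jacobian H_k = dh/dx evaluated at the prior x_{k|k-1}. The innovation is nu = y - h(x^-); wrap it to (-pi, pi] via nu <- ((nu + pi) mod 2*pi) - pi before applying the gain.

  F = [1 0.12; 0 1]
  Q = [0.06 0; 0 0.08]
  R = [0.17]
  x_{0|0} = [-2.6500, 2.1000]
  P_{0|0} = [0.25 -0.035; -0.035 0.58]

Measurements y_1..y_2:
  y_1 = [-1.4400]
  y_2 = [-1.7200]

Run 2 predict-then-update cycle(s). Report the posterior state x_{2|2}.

x_post = [-3.3143, -0.9584]

step 1: x^-=[-2.3980, 2.1000]  P^-=[0.3100 0.0346; 0.0346 0.6600]  H_jac=[-0.2067 -0.2360]  S=[0.2234]  K=[-0.3233; -0.7293]  nu=[2.4208]  x^+=[-3.1808, 0.3344]  P^+=[0.2866 -0.0181; -0.0181 0.5412]
step 2: x^-=[-3.1406, 0.3344]  P^-=[0.3501 0.0469; 0.0469 0.6212]  H_jac=[-0.0335 -0.3148]  S=[0.2330]  K=[-0.1137; -0.8463]  nu=[1.5277]  x^+=[-3.3143, -0.9584]  P^+=[0.3470 0.0244; 0.0244 0.4543]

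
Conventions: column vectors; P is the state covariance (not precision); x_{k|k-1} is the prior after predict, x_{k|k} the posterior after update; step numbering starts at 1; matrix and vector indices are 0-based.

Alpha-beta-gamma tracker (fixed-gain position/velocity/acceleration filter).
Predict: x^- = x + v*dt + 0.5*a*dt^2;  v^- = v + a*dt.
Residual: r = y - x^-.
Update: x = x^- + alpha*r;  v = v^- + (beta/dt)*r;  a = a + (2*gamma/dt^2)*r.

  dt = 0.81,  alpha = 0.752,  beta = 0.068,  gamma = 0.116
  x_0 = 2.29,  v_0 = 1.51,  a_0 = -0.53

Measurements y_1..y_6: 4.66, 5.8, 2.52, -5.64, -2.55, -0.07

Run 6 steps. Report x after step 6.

step 1: x_pred=3.3392  r=1.3208  x^+=4.3324  v^+=1.1916  a^+=-0.0630
step 2: x_pred=5.2770  r=0.5230  x^+=5.6703  v^+=1.1845  a^+=0.1220
step 3: x_pred=6.6697  r=-4.1497  x^+=3.5491  v^+=0.9349  a^+=-1.3454
step 4: x_pred=3.8651  r=-9.5051  x^+=-3.2827  v^+=-0.9528  a^+=-4.7064
step 5: x_pred=-5.5985  r=3.0485  x^+=-3.3060  v^+=-4.5091  a^+=-3.6285
step 6: x_pred=-8.1487  r=8.0787  x^+=-2.0735  v^+=-6.7699  a^+=-0.7718

x_post = -2.0735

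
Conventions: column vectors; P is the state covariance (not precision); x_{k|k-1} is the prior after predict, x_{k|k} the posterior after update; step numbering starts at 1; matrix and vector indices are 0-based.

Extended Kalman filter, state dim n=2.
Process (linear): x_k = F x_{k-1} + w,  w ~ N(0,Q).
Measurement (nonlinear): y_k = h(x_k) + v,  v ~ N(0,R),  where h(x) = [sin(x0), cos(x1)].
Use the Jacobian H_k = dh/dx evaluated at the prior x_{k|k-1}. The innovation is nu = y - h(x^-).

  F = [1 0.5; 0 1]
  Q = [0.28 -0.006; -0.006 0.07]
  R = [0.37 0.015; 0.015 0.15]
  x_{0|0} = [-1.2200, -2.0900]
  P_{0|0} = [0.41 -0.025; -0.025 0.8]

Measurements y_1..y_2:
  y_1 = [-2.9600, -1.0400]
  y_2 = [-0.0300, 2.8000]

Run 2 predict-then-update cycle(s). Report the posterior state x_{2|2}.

x_post = [-1.8038, -0.3376]

step 1: x^-=[-2.2650, -2.0900]  P^-=[0.8650 0.3690; 0.3690 0.8700]  H_jac=[-0.6398 0.0000; 0.0000 0.8682]  S=[0.7241 -0.1900; -0.1900 0.8058]  K=[-0.7035 0.2317; -0.0854 0.9173]  nu=[-2.1914, -0.5438]  x^+=[-0.8493, -2.4017]  P^+=[0.4014 0.0279; 0.0279 0.1570]
step 2: x^-=[-2.0501, -2.4017]  P^-=[0.7486 0.1004; 0.1004 0.2270]  H_jac=[-0.4612 0.0000; 0.0000 0.6742]  S=[0.5292 -0.0162; -0.0162 0.2532]  K=[-0.6454 0.2260; -0.0691 0.6001]  nu=[0.8573, 3.5385]  x^+=[-1.8038, -0.3376]  P^+=[0.5104 0.0359; 0.0359 0.1320]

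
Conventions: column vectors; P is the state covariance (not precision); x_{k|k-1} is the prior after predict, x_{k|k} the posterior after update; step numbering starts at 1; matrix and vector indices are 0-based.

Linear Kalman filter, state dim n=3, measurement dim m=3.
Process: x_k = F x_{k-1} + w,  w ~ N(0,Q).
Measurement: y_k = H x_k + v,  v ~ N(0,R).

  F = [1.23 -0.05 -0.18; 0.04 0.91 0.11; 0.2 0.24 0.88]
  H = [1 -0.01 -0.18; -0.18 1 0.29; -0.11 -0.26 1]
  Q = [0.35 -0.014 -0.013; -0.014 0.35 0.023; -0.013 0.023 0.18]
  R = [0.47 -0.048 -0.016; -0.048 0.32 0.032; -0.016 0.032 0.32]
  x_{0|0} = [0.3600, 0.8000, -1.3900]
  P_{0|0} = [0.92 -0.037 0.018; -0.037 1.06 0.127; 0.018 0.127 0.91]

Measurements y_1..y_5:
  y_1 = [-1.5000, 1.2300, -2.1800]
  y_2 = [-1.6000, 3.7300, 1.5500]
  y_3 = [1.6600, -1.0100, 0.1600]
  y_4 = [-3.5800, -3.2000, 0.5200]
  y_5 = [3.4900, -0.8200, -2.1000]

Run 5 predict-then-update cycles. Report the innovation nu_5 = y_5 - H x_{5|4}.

innov = [5.6141, 1.2468, -1.6306]

step 1: x^-=[0.6530, 0.5895, -0.9592]  P^-=[1.7729 -0.0955 0.0537; -0.0955 1.2632 0.4489; 0.0537 0.4489 1.0390]  S=[2.2609 -0.5945 -0.2988; -0.5945 2.0172 0.4497; -0.2988 0.4497 1.2151]  K=[0.7970 0.0161 0.0941; 0.0968 0.7613 -0.1501; 0.0934 0.2413 0.6878]  nu=[-2.3198, 1.0362, -0.9957]  x^+=[-1.2729, 1.3034, -1.6106]  P^+=[0.3843 0.0201 0.0654; 0.0201 0.2273 0.0361; 0.0654 0.0361 0.2429]
step 2: x^-=[-1.3409, 0.9580, -1.3591]  P^-=[0.9090 0.0145 0.1113; 0.0145 0.5511 0.1367; 0.1113 0.1367 0.4367]  S=[1.3534 -0.2145 -0.0784; -0.2145 0.9997 0.1352; -0.0784 0.1352 0.7103]  K=[0.6638 0.0146 0.0811; 0.0800 0.6218 -0.1211; 0.0836 0.1909 0.5205]  nu=[-0.4942, 2.9248, 3.0106]  x^+=[-1.3821, 2.3725, 0.7250]  P^+=[0.3201 0.0169 0.0554; 0.0169 0.1856 0.0300; 0.0554 0.0300 0.1852]
step 3: x^-=[-1.9491, 2.1835, 0.9310]  P^-=[0.8147 0.0106 0.0944; 0.0106 0.5142 0.1153; 0.0944 0.1153 0.3807]  S=[1.2633 -0.1997 -0.0750; -0.1997 0.9458 0.1107; -0.0750 0.1107 0.6653]  K=[0.6375 0.0111 0.0731; 0.0767 0.6075 -0.1219; 0.0771 0.1795 0.4905]  nu=[3.7985, -3.8143, -0.4177]  x^+=[0.3993, 0.2086, 0.3343]  P^+=[0.3073 0.0157 0.0514; 0.0157 0.1815 0.0281; 0.0514 0.0281 0.1744]
step 4: x^-=[0.4206, 0.2426, 0.4241]  P^-=[0.7968 0.0088 0.0886; 0.0088 0.5101 0.1112; 0.0886 0.1112 0.3693]  S=[1.2472 -0.1988 -0.0766; -0.1988 0.9391 0.1057; -0.0766 0.1057 0.6566]  K=[0.6319 0.0099 0.0702; 0.0759 0.6058 -0.1228; 0.0748 0.1768 0.4838]  nu=[-3.9218, -3.4899, 0.2052]  x^+=[-2.0777, -2.1943, -0.3869]  P^+=[0.3046 0.0153 0.0501; 0.0153 0.1810 0.0276; 0.0501 0.0276 0.1720]
step 5: x^-=[-2.3763, -2.1225, -1.2827]  P^-=[0.7932 0.0082 0.0870; 0.0082 0.5096 0.1103; 0.0870 0.1103 0.3666]  S=[1.2441 -0.1989 -0.0773; -0.1989 0.9380 0.1046; -0.0773 0.1046 0.6546]  K=[0.6308 0.0095 0.0693; 0.0757 0.6055 -0.1231; 0.0741 0.1762 0.4822]  nu=[5.6141, 1.2468, -1.6306]  x^+=[1.0639, -0.7417, -1.4332]  P^+=[0.3040 0.0153 0.0498; 0.0153 0.1810 0.0275; 0.0498 0.0275 0.1714]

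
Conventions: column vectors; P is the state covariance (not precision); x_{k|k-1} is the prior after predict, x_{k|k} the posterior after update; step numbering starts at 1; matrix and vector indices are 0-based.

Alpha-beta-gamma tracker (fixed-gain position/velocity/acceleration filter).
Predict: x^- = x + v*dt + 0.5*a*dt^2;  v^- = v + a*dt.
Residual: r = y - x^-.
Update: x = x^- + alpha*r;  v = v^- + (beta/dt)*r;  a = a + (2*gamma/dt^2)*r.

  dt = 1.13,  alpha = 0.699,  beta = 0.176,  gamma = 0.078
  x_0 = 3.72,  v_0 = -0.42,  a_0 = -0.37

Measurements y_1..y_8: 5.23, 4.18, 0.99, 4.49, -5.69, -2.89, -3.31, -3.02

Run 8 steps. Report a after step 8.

a_post = 0.4446

step 1: x_pred=3.0092  r=2.2208  x^+=4.5615  v^+=-0.4922  a^+=-0.0987
step 2: x_pred=3.9423  r=0.2377  x^+=4.1085  v^+=-0.5667  a^+=-0.0696
step 3: x_pred=3.4236  r=-2.4336  x^+=1.7225  v^+=-1.0244  a^+=-0.3670
step 4: x_pred=0.3306  r=4.1594  x^+=3.2380  v^+=-0.7913  a^+=0.1412
step 5: x_pred=2.4340  r=-8.1240  x^+=-3.2447  v^+=-1.8971  a^+=-0.8513
step 6: x_pred=-5.9319  r=3.0419  x^+=-3.8056  v^+=-2.3853  a^+=-0.4797
step 7: x_pred=-6.8072  r=3.4972  x^+=-4.3627  v^+=-2.3826  a^+=-0.0524
step 8: x_pred=-7.0885  r=4.0685  x^+=-4.2446  v^+=-1.8082  a^+=0.4446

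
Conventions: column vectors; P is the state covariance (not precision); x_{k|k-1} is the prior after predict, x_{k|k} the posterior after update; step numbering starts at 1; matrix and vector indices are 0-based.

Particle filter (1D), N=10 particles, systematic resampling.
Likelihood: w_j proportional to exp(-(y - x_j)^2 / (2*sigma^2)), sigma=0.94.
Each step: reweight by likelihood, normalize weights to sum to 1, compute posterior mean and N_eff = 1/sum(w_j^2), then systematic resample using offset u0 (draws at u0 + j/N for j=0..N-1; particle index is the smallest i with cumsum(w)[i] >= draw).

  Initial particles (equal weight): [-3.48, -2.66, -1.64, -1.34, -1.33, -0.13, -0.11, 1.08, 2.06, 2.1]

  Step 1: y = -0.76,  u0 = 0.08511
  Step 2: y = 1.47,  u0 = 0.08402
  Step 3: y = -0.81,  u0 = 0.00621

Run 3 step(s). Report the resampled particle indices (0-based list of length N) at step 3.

resampled_idx = [0, 0, 1, 1, 2, 2, 3, 4, 4, 6]

step 1: w=[0.0036, 0.0309, 0.1535, 0.1967, 0.1980, 0.1901, 0.1873, 0.0350, 0.0026, 0.0023]  mean=-0.8704  Neff=5.7190  idx=[2, 2, 3, 4, 4, 5, 5, 6, 6, 7]
step 2: w=[0.0022, 0.0022, 0.0060, 0.0062, 0.0062, 0.1225, 0.1225, 0.1270, 0.1270, 0.4784]  mean=0.4253  Neff=3.4336  idx=[5, 6, 7, 7, 8, 9, 9, 9, 9, 9]
step 3: w=[0.1720, 0.1720, 0.1693, 0.1693, 0.1693, 0.0296, 0.0296, 0.0296, 0.0296, 0.0296]  mean=0.0592  Neff=6.6859  idx=[0, 0, 1, 1, 2, 2, 3, 4, 4, 6]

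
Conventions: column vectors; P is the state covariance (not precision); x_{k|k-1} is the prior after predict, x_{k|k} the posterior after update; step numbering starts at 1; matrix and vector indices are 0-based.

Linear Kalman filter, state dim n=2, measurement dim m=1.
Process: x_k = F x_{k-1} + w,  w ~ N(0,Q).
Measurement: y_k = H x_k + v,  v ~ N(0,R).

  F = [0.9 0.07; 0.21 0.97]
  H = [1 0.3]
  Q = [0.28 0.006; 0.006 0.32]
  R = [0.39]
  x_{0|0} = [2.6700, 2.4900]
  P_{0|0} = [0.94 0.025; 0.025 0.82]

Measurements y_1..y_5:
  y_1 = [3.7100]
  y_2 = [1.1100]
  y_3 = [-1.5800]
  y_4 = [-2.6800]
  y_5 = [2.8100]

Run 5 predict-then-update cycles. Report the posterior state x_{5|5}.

step 1: x^-=[2.5773, 2.9760]  P^-=[1.0486 0.2615; 0.2615 1.1432]  S=[1.6984]  K=[0.6636; 0.3559]  nu=[0.2399]  x^+=[2.7365, 3.0614]  P^+=[0.3007 -0.1396; -0.1396 0.9280]
step 2: x^-=[2.6771, 3.5442]  P^-=[0.5105 0.0019; 0.0019 1.1496]  S=[1.0051]  K=[0.5085; 0.3450]  nu=[-2.6304]  x^+=[1.3396, 2.6367]  P^+=[0.2506 -0.1744; -0.1744 1.0299]
step 3: x^-=[1.3902, 2.8389]  P^-=[0.4661 -0.0315; -0.0315 1.2290]  S=[0.9478]  K=[0.4818; 0.3558]  nu=[-3.8219]  x^+=[-0.4511, 1.4792]  P^+=[0.2461 -0.1940; -0.1940 1.1091]
step 4: x^-=[-0.3024, 1.3401]  P^-=[0.4603 -0.0444; -0.0444 1.2954]  S=[0.9403]  K=[0.4754; 0.3661]  nu=[-2.7796]  x^+=[-1.6239, 0.3225]  P^+=[0.2478 -0.2080; -0.2080 1.1693]
step 5: x^-=[-1.4389, -0.0282]  P^-=[0.4602 -0.0524; -0.0524 1.3464]  S=[0.9400]  K=[0.4729; 0.3739]  nu=[4.2574]  x^+=[0.5744, 1.5638]  P^+=[0.2500 -0.2187; -0.2187 1.2150]

x_post = [0.5744, 1.5638]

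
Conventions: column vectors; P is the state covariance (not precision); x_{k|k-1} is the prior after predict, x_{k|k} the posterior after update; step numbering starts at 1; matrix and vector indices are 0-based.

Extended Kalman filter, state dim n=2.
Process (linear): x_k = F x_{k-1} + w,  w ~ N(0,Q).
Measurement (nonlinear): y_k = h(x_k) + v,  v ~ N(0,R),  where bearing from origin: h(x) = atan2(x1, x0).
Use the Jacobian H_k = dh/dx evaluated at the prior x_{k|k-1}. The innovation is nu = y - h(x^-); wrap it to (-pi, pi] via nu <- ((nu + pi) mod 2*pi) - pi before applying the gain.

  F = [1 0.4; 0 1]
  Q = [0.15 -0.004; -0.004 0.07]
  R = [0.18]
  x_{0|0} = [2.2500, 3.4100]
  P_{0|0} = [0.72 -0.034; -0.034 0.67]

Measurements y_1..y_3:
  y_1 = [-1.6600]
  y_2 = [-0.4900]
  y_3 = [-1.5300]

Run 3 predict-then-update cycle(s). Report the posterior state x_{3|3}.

step 1: x^-=[3.6140, 3.4100]  P^-=[0.9500 0.2300; 0.2300 0.7400]  H_jac=[-0.1381 0.1464]  S=[0.2047]  K=[-0.4766; 0.3740]  nu=[-2.4164]  x^+=[4.7656, 2.5062]  P^+=[0.9035 0.2665; 0.2665 0.7114]
step 2: x^-=[5.7681, 2.5062]  P^-=[1.3805 0.5470; 0.5470 0.7814]  H_jac=[-0.0634 0.1458]  S=[0.1921]  K=[-0.0401; 0.4129]  nu=[-0.8999]  x^+=[5.8041, 2.1347]  P^+=[1.3802 0.5502; 0.5502 0.7486]
step 3: x^-=[6.6580, 2.1347]  P^-=[2.0902 0.8457; 0.8457 0.8186]  H_jac=[-0.0437 0.1362]  S=[0.1891]  K=[0.1264; 0.3943]  nu=[-1.8403]  x^+=[6.4254, 1.4091]  P^+=[2.0871 0.8362; 0.8362 0.7892]

x_post = [6.4254, 1.4091]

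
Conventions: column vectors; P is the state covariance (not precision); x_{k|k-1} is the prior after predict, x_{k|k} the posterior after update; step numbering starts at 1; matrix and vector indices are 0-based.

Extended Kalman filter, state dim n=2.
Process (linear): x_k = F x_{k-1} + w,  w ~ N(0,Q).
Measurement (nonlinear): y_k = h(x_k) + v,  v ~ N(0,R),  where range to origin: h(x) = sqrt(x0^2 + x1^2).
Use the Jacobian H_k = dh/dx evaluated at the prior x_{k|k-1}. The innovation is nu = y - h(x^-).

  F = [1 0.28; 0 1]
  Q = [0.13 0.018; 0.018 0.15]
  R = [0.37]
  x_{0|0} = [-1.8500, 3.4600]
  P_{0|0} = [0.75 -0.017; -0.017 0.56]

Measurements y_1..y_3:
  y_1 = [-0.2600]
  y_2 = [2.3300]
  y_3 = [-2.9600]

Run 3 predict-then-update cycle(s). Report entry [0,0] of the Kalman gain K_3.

step 1: x^-=[-0.8812, 3.4600]  P^-=[0.9144 0.1578; 0.1578 0.7100]  H_jac=[-0.2468 0.9691]  S=[1.0170]  K=[-0.0715; 0.6383]  nu=[-3.8305]  x^+=[-0.6072, 1.0152]  P^+=[0.9092 0.2042; 0.2042 0.2957]
step 2: x^-=[-0.3229, 1.0152]  P^-=[1.1767 0.3050; 0.3050 0.4457]  H_jac=[-0.3031 0.9530]  S=[0.7067]  K=[-0.0934; 0.4702]  nu=[1.2647]  x^+=[-0.4411, 1.6099]  P^+=[1.1706 0.3361; 0.3361 0.2895]
step 3: x^-=[0.0097, 1.6099]  P^-=[1.5115 0.4351; 0.4351 0.4395]  H_jac=[0.0060 1.0000]  S=[0.8147]  K=[0.5452; 0.5426]  nu=[-4.5699]  x^+=[-2.4819, -0.8698]  P^+=[1.2693 0.1941; 0.1941 0.1996]

K[0,0] = 0.5452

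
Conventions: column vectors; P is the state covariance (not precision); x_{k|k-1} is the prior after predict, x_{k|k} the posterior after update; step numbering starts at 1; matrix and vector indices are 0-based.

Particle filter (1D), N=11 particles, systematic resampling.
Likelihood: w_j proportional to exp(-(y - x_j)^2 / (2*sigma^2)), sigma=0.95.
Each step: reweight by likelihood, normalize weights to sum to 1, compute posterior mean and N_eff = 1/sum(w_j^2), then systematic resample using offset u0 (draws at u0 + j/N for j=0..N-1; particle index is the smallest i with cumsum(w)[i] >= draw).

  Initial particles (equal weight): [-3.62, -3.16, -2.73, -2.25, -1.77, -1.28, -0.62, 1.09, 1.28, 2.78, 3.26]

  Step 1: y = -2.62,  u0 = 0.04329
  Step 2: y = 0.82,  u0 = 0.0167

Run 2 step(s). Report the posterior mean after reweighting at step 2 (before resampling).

step 1: w=[0.1278, 0.1893, 0.2210, 0.2062, 0.1491, 0.0823, 0.0243, 0.0001, 0.0000, 0.0000, 0.0000]  mean=-2.5120  Neff=5.7776  idx=[0, 1, 1, 1, 2, 2, 3, 3, 4, 4, 5]
step 2: w=[0.0001, 0.0010, 0.0010, 0.0010, 0.0062, 0.0062, 0.0363, 0.0363, 0.1636, 0.1636, 0.5844]  mean=-1.5350  Neff=2.5138  idx=[6, 8, 8, 9, 9, 10, 10, 10, 10, 10, 10]

post_mean = -1.5350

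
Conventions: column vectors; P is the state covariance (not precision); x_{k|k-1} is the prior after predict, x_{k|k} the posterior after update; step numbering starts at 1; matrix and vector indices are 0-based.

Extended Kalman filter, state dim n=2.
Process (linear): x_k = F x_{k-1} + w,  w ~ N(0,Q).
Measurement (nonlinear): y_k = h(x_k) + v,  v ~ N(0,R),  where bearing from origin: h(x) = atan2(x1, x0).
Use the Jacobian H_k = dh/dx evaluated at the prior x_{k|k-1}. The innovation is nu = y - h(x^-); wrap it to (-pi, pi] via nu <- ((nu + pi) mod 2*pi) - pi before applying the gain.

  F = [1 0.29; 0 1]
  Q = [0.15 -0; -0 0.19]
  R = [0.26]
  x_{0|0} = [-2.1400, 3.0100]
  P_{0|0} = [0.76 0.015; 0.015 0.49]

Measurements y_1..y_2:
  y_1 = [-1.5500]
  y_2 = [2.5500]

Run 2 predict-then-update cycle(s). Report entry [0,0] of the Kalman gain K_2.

K[0,0] = -0.6053

step 1: x^-=[-1.2671, 3.0100]  P^-=[0.9599 0.1571; 0.1571 0.6800]  H_jac=[-0.2822 -0.1188]  S=[0.3566]  K=[-0.8121; -0.3509]  nu=[2.7639]  x^+=[-3.5116, 2.0402]  P^+=[0.7248 0.0555; 0.0555 0.6361]
step 2: x^-=[-2.9199, 2.0402]  P^-=[0.9605 0.2400; 0.2400 0.8261]  H_jac=[-0.1608 -0.2301]  S=[0.3463]  K=[-0.6053; -0.6603]  nu=[0.0183]  x^+=[-2.9310, 2.0281]  P^+=[0.8335 0.1015; 0.1015 0.6751]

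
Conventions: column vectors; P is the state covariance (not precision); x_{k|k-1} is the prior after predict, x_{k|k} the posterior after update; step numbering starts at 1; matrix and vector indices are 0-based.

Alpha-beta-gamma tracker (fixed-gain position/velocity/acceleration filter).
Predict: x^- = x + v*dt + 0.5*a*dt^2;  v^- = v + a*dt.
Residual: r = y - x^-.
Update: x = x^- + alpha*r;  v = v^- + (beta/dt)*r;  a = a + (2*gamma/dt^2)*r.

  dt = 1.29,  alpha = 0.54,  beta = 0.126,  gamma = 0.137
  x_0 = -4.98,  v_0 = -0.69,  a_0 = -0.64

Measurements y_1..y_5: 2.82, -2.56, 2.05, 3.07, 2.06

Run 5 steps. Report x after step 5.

x_post = 4.9140

step 1: x_pred=-6.4026  r=9.2226  x^+=-1.4224  v^+=-0.6148  a^+=0.8785
step 2: x_pred=-1.4845  r=-1.0755  x^+=-2.0653  v^+=0.4135  a^+=0.7014
step 3: x_pred=-0.9482  r=2.9982  x^+=0.6708  v^+=1.6112  a^+=1.1951
step 4: x_pred=3.7437  r=-0.6737  x^+=3.3799  v^+=3.0871  a^+=1.0842
step 5: x_pred=8.2644  r=-6.2044  x^+=4.9140  v^+=3.8797  a^+=0.0626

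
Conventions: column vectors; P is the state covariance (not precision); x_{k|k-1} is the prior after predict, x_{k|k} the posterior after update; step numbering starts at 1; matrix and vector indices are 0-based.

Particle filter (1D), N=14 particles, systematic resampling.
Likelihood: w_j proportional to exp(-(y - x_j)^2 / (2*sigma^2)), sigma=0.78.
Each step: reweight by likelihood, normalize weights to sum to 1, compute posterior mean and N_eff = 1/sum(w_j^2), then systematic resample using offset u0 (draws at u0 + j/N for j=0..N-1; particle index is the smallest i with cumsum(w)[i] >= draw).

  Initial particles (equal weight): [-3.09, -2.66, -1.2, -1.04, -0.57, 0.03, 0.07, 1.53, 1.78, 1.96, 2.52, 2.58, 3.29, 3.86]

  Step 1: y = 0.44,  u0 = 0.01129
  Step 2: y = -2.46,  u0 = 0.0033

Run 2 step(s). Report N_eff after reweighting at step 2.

N_eff = 2.7779

step 1: w=[0.0000, 0.0001, 0.0334, 0.0504, 0.1318, 0.2655, 0.2724, 0.1148, 0.0697, 0.0457, 0.0087, 0.0071, 0.0004, 0.0000]  mean=0.2898  Neff=5.3771  idx=[2, 3, 4, 5, 5, 5, 5, 6, 6, 6, 6, 7, 7, 9]
step 2: w=[0.4841, 0.3403, 0.0948, 0.0109, 0.0109, 0.0109, 0.0109, 0.0093, 0.0093, 0.0093, 0.0093, 0.0000, 0.0000, 0.0000]  mean=-0.9850  Neff=2.7779  idx=[0, 0, 0, 0, 0, 0, 0, 1, 1, 1, 1, 1, 2, 4]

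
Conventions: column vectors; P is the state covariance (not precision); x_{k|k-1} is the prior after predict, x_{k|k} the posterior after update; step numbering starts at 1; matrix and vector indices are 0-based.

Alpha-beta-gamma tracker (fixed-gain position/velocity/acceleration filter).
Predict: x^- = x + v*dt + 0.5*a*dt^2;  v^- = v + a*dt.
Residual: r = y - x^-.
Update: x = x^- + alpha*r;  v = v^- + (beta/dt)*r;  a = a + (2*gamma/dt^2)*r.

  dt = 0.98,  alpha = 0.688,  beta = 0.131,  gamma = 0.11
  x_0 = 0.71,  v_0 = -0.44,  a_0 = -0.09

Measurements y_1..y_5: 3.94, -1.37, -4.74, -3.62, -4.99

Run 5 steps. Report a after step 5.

step 1: x_pred=0.2356  r=3.7044  x^+=2.7842  v^+=-0.0330  a^+=0.7586
step 2: x_pred=3.1161  r=-4.4861  x^+=0.0297  v^+=0.1107  a^+=-0.2691
step 3: x_pred=0.0090  r=-4.7490  x^+=-3.2583  v^+=-0.7878  a^+=-1.3569
step 4: x_pred=-4.6819  r=1.0619  x^+=-3.9513  v^+=-1.9756  a^+=-1.1137
step 5: x_pred=-6.4222  r=1.4322  x^+=-5.4368  v^+=-2.8755  a^+=-0.7856

a_post = -0.7856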